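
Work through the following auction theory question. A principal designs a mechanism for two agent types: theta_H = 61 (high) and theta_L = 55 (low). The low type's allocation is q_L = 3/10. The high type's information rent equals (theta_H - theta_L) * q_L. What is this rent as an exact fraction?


Step 1: theta_H - theta_L = 61 - 55 = 6
Step 2: Information rent = (theta_H - theta_L) * q_L
Step 3: = 6 * 3/10
Step 4: = 9/5

9/5


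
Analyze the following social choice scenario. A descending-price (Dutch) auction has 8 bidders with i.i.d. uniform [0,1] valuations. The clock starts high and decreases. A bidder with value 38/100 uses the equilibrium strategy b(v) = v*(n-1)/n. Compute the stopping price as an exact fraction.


Step 1: Dutch auctions are strategically equivalent to first-price auctions
Step 2: The equilibrium bid is b(v) = v*(n-1)/n
Step 3: b = 19/50 * 7/8
Step 4: b = 133/400

133/400


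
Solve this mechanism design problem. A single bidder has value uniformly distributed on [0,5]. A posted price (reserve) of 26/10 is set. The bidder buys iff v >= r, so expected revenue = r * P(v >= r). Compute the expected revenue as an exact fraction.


Step 1: Posted price r = 13/5, value support [0,5]
Step 2: P(v >= r) = (5 - 13/5)/5 = 12/25
Step 3: Expected revenue = r * P(v >= r) = 13/5 * 12/25
Step 4: Revenue = 156/125

156/125


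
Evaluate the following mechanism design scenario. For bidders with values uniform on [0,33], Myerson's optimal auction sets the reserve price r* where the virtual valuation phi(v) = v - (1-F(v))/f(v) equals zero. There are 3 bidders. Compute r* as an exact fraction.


Step 1: For U[0,33], F(v) = v/33 and f(v) = 1/33
Step 2: phi(v) = v - (1 - v/33)/(1/33) = v - (33 - v) = 2v - 33
Step 3: Set phi(r*) = 0: 2r* - 33 = 0
Step 4: r* = 33/2 (the number of bidders n = 3 does not enter)

33/2


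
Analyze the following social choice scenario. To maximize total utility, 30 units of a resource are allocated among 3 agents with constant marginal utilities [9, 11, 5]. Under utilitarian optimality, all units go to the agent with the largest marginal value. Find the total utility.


Step 1: The marginal utilities are [9, 11, 5]
Step 2: The highest marginal utility is 11
Step 3: All 30 units go to that agent
Step 4: Total utility = 11 * 30 = 330

330


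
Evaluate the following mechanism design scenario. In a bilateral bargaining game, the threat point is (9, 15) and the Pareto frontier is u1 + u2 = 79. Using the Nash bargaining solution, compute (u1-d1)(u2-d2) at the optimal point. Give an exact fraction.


Step 1: The Nash solution splits surplus symmetrically above the disagreement point
Step 2: u1 = (total + d1 - d2)/2 = (79 + 9 - 15)/2 = 73/2
Step 3: u2 = (total - d1 + d2)/2 = (79 - 9 + 15)/2 = 85/2
Step 4: Nash product = (73/2 - 9) * (85/2 - 15)
Step 5: = 55/2 * 55/2 = 3025/4

3025/4


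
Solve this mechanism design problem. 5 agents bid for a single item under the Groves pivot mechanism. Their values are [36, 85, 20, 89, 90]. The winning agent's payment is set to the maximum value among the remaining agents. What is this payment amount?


Step 1: The efficient winner is agent 4 with value 90
Step 2: Other agents' values: [36, 85, 20, 89]
Step 3: Pivot payment = max(others) = 89
Step 4: The winner pays 89

89


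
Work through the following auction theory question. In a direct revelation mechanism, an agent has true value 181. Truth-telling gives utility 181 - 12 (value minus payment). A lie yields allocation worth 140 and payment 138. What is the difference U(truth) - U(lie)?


Step 1: U(truth) = value - payment = 181 - 12 = 169
Step 2: U(lie) = allocation - payment = 140 - 138 = 2
Step 3: IC gap = 169 - 2 = 167

167


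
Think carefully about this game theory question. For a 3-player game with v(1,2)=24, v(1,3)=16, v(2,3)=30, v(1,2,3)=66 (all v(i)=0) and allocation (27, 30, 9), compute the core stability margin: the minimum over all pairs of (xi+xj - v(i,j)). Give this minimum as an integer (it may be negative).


Step 1: Slack for coalition (1,2): x1+x2 - v12 = 57 - 24 = 33
Step 2: Slack for coalition (1,3): x1+x3 - v13 = 36 - 16 = 20
Step 3: Slack for coalition (2,3): x2+x3 - v23 = 39 - 30 = 9
Step 4: Minimum slack = min(33, 20, 9) = 9, attained by (2,3); no pair can gain by deviating, so the allocation is in the core

9


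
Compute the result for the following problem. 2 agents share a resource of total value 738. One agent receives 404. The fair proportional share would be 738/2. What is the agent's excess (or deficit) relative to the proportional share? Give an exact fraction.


Step 1: Proportional share = 738/2 = 369
Step 2: Agent's actual allocation = 404
Step 3: Excess = 404 - 369 = 35

35


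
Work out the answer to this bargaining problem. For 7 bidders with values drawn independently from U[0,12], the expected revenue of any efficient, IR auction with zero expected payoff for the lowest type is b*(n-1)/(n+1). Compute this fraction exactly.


Step 1: By Revenue Equivalence, expected revenue = b*(n-1)/(n+1)
Step 2: Substituting n = 7, b = 12
Step 3: Revenue = 12*(7-1)/(7+1) = 12*6/8
Step 4: Revenue = 72/8 = 9

9


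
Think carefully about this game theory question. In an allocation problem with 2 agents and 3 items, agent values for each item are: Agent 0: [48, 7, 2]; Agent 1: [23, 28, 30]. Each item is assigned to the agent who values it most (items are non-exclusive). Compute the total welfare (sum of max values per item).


Step 1: For each item, find the maximum value among all agents.
Step 2: Item 0 -> Agent 0 (value 48)
Step 3: Item 1 -> Agent 1 (value 28)
Step 4: Item 2 -> Agent 1 (value 30)
Step 5: Total welfare = 48 + 28 + 30 = 106

106


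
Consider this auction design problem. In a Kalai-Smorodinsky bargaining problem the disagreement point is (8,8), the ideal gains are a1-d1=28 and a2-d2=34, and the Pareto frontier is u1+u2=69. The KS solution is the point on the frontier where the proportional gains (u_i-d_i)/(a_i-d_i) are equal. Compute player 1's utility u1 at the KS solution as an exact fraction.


Step 1: At the KS point, (u1-d1)/r1 = (u2-d2)/r2 = t and u1+u2 = 69
Step 2: u1 = d1 + r1*t and u2 = d2 + r2*t, so (d1 + r1*t) + (d2 + r2*t) = 69
Step 3: t = (69 - 8 - 8)/(28 + 34) = 53/62
Step 4: u1 = d1 + r1*t = 8 + 28 * 53/62 = 990/31
Step 5: (Check: u2 = d2 + r2*t = 1149/31; u1+u2 = 990/31 + 1149/31 = 69, on the frontier.)

990/31


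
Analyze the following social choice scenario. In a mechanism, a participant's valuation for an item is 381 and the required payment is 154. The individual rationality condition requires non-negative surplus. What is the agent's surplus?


Step 1: Surplus = value - payment = 381 - 154 = 227
Step 2: IR is satisfied (surplus >= 0)

227


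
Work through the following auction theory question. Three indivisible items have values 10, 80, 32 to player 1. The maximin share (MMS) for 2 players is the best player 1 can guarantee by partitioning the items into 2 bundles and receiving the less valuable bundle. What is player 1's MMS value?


Step 1: Item values = 10, 80, 32
Step 2: Enumerate all 2-bundle partitions and take the smaller bundle:
  Partition 1: {10} vs {80,32} -> bundles 10, 112; min = 10
  Partition 2: {80} vs {10,32} -> bundles 80, 42; min = 42
  Partition 3: {32} vs {10,80} -> bundles 32, 90; min = 32
Step 3: MMS = max(10, 42, 32) = 42

42


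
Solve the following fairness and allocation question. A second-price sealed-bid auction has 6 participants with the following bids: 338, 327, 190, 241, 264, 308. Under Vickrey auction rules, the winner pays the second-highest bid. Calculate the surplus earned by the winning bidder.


Step 1: Sort bids in descending order: 338, 327, 308, 264, 241, 190
Step 2: The winning bid is the highest: 338
Step 3: The payment equals the second-highest bid: 327
Step 4: Surplus = winner's bid - payment = 338 - 327 = 11

11


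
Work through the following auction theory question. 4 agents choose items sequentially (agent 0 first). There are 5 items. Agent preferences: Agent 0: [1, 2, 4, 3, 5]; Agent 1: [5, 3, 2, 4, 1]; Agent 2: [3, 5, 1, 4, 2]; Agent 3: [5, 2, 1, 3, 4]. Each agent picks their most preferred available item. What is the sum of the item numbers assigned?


Step 1: Agent 0 picks item 1
Step 2: Agent 1 picks item 5
Step 3: Agent 2 picks item 3
Step 4: Agent 3 picks item 2
Step 5: Sum = 1 + 5 + 3 + 2 = 11

11


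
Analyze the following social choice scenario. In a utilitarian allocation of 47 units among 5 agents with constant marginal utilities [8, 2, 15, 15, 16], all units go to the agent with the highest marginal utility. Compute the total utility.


Step 1: The marginal utilities are [8, 2, 15, 15, 16]
Step 2: The highest marginal utility is 16
Step 3: All 47 units go to that agent
Step 4: Total utility = 16 * 47 = 752

752


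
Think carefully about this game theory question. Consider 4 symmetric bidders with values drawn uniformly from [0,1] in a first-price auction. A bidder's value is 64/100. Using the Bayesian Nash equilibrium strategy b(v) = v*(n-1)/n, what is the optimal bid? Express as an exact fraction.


Step 1: The symmetric BNE bidding function is b(v) = v * (n-1) / n
Step 2: Substitute v = 16/25 and n = 4
Step 3: b = 16/25 * 3/4
Step 4: b = 12/25

12/25


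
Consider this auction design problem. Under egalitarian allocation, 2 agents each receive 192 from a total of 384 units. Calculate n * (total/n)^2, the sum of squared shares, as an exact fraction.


Step 1: Each agent's share = 384/2 = 192
Step 2: Square of each share = (192)^2 = 36864
Step 3: Sum of squares = 2 * 36864 = 73728

73728


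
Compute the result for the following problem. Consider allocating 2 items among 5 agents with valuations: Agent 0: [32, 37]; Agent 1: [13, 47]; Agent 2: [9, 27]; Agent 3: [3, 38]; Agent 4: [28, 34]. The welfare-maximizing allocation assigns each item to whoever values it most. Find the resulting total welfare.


Step 1: For each item, find the maximum value among all agents.
Step 2: Item 0 -> Agent 0 (value 32)
Step 3: Item 1 -> Agent 1 (value 47)
Step 4: Total welfare = 32 + 47 = 79

79


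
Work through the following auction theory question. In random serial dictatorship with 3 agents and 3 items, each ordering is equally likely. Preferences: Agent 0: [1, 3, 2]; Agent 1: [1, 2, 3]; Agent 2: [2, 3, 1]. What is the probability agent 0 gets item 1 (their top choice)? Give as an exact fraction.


Step 1: Agent 0 wants item 1
Step 2: There are 6 possible orderings of agents
Step 3: In 3 orderings, agent 0 gets item 1
Step 4: Probability = 3/6 = 1/2

1/2


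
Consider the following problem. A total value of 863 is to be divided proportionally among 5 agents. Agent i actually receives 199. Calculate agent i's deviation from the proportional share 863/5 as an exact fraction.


Step 1: Proportional share = 863/5
Step 2: Agent's actual allocation = 199
Step 3: Excess = 199 - 863/5 = 132/5

132/5


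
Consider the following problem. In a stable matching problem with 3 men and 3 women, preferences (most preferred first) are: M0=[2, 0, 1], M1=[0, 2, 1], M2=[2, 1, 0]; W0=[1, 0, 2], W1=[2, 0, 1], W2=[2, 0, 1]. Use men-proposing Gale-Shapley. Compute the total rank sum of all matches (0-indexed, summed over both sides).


Step 1: Run Gale-Shapley (men propose, women hold best offer):
  M0 proposes to W2; she accepts
  M1 proposes to W0; she accepts
  M2 proposes to W2; she switches from M0
  M0 proposes to W0; rejected
  M0 proposes to W1; she accepts
Step 2: Final matching: W0-M1, W1-M0, W2-M2
Step 3: 0-indexed ranks (man's rank of his match, then woman's): 0 + 0 + 2 + 1 + 0 + 0
Step 4: Total rank sum = 3

3


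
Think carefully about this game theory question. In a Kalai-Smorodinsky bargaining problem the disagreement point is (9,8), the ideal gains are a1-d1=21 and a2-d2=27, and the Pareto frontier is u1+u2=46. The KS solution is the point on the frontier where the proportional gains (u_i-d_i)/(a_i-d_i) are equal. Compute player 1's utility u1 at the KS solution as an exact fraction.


Step 1: At the KS point, (u1-d1)/r1 = (u2-d2)/r2 = t and u1+u2 = 46
Step 2: u1 = d1 + r1*t and u2 = d2 + r2*t, so (d1 + r1*t) + (d2 + r2*t) = 46
Step 3: t = (46 - 9 - 8)/(21 + 27) = 29/48
Step 4: u1 = d1 + r1*t = 9 + 21 * 29/48 = 347/16
Step 5: (Check: u2 = d2 + r2*t = 389/16; u1+u2 = 347/16 + 389/16 = 46, on the frontier.)

347/16


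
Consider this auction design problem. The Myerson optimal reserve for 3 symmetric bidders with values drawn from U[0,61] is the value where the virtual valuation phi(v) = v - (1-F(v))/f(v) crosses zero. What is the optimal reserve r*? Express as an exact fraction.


Step 1: For U[0,61], F(v) = v/61 and f(v) = 1/61
Step 2: phi(v) = v - (1 - v/61)/(1/61) = v - (61 - v) = 2v - 61
Step 3: Set phi(r*) = 0: 2r* - 61 = 0
Step 4: r* = 61/2 (the number of bidders n = 3 does not enter)

61/2


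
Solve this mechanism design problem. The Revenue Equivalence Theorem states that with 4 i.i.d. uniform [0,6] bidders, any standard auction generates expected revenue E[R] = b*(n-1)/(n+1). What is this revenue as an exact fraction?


Step 1: By Revenue Equivalence, expected revenue = b*(n-1)/(n+1)
Step 2: Substituting n = 4, b = 6
Step 3: Revenue = 6*(4-1)/(4+1) = 6*3/5
Step 4: Revenue = 18/5

18/5


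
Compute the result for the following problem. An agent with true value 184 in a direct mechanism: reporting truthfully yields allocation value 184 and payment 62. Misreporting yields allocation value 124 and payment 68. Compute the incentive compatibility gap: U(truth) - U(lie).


Step 1: U(truth) = value - payment = 184 - 62 = 122
Step 2: U(lie) = allocation - payment = 124 - 68 = 56
Step 3: IC gap = 122 - 56 = 66

66


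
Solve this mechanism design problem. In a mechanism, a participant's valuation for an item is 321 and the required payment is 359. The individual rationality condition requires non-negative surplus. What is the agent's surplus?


Step 1: Surplus = value - payment = 321 - 359 = -38
Step 2: IR is violated (surplus < 0)

-38


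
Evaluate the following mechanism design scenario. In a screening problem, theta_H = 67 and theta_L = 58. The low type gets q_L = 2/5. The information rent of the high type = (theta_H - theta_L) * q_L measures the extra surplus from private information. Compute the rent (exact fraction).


Step 1: theta_H - theta_L = 67 - 58 = 9
Step 2: Information rent = (theta_H - theta_L) * q_L
Step 3: = 9 * 2/5
Step 4: = 18/5

18/5


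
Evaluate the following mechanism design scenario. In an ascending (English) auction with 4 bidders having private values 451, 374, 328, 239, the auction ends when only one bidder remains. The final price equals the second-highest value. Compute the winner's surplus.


Step 1: Identify the highest value: 451
Step 2: Identify the second-highest value: 374
Step 3: The final price = second-highest value = 374
Step 4: Surplus = 451 - 374 = 77

77


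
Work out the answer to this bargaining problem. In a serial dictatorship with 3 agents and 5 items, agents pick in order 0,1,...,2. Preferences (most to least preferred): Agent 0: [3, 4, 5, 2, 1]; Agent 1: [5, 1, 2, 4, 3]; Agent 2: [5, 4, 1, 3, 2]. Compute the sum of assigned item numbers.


Step 1: Agent 0 picks item 3
Step 2: Agent 1 picks item 5
Step 3: Agent 2 picks item 4
Step 4: Sum = 3 + 5 + 4 = 12

12


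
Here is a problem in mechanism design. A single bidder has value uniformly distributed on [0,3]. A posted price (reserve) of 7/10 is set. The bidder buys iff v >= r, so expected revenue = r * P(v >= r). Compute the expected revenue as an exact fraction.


Step 1: Posted price r = 7/10, value support [0,3]
Step 2: P(v >= r) = (3 - 7/10)/3 = 23/30
Step 3: Expected revenue = r * P(v >= r) = 7/10 * 23/30
Step 4: Revenue = 161/300

161/300


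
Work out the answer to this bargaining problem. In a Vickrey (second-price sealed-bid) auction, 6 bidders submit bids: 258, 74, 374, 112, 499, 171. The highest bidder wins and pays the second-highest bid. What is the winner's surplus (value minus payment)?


Step 1: Sort bids in descending order: 499, 374, 258, 171, 112, 74
Step 2: The winning bid is the highest: 499
Step 3: The payment equals the second-highest bid: 374
Step 4: Surplus = winner's bid - payment = 499 - 374 = 125

125


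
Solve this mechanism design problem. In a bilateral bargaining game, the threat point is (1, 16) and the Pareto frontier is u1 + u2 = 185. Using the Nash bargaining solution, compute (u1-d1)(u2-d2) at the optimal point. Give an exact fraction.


Step 1: The Nash solution splits surplus symmetrically above the disagreement point
Step 2: u1 = (total + d1 - d2)/2 = (185 + 1 - 16)/2 = 85
Step 3: u2 = (total - d1 + d2)/2 = (185 - 1 + 16)/2 = 100
Step 4: Nash product = (85 - 1) * (100 - 16)
Step 5: = 84 * 84 = 7056

7056


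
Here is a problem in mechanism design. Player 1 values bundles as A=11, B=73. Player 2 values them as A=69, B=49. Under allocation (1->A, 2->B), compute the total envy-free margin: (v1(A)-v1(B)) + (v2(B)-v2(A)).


Step 1: Player 1's margin = v1(A) - v1(B) = 11 - 73 = -62
Step 2: Player 2's margin = v2(B) - v2(A) = 49 - 69 = -20
Step 3: Total margin = -62 + -20 = -82

-82


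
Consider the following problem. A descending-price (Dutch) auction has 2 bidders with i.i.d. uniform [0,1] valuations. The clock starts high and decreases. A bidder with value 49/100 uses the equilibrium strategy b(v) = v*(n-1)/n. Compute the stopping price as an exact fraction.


Step 1: Dutch auctions are strategically equivalent to first-price auctions
Step 2: The equilibrium bid is b(v) = v*(n-1)/n
Step 3: b = 49/100 * 1/2
Step 4: b = 49/200

49/200


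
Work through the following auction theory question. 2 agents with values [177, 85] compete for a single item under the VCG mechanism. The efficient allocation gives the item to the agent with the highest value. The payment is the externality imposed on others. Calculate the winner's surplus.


Step 1: The winner is the agent with the highest value: agent 0 with value 177
Step 2: Values of other agents: [85]
Step 3: VCG payment = max of others' values = 85
Step 4: Surplus = 177 - 85 = 92

92


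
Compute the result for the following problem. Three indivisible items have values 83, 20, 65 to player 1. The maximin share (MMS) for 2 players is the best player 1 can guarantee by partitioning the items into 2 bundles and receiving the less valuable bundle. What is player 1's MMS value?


Step 1: Item values = 83, 20, 65
Step 2: Enumerate all 2-bundle partitions and take the smaller bundle:
  Partition 1: {83} vs {20,65} -> bundles 83, 85; min = 83
  Partition 2: {20} vs {83,65} -> bundles 20, 148; min = 20
  Partition 3: {65} vs {83,20} -> bundles 65, 103; min = 65
Step 3: MMS = max(83, 20, 65) = 83

83


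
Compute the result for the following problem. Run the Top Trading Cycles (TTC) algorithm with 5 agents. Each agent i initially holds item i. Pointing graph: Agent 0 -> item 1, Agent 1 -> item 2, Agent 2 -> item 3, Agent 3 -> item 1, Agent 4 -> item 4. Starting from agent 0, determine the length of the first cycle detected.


Step 1: Trace the pointer graph from agent 0: 0 -> 1 -> 2 -> 3 -> 1
Step 2: A cycle is detected when we revisit agent 1
Step 3: The cycle is: 1 -> 2 -> 3 -> 1
Step 4: Cycle length = 3

3


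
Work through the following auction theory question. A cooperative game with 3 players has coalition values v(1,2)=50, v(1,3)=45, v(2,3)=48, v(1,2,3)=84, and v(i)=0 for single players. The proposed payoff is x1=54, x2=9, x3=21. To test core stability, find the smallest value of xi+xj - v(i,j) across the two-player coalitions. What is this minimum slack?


Step 1: Slack for coalition (1,2): x1+x2 - v12 = 63 - 50 = 13
Step 2: Slack for coalition (1,3): x1+x3 - v13 = 75 - 45 = 30
Step 3: Slack for coalition (2,3): x2+x3 - v23 = 30 - 48 = -18
Step 4: Minimum slack = min(13, 30, -18) = -18, attained by (2,3); coalition (2,3) can block (slack < 0), so the allocation is not in the core

-18


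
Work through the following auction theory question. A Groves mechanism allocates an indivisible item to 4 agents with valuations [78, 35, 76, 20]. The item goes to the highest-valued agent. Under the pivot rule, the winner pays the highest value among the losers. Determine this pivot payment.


Step 1: The efficient winner is agent 0 with value 78
Step 2: Other agents' values: [35, 76, 20]
Step 3: Pivot payment = max(others) = 76
Step 4: The winner pays 76

76


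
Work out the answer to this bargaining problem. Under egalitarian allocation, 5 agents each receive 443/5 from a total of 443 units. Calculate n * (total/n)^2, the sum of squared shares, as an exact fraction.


Step 1: Each agent's share = 443/5
Step 2: Square of each share = (443/5)^2 = 196249/25
Step 3: Sum of squares = 5 * 196249/25 = 196249/5

196249/5


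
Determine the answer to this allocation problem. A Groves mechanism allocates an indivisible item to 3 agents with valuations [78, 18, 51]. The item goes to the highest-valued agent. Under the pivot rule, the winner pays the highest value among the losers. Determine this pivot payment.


Step 1: The efficient winner is agent 0 with value 78
Step 2: Other agents' values: [18, 51]
Step 3: Pivot payment = max(others) = 51
Step 4: The winner pays 51

51


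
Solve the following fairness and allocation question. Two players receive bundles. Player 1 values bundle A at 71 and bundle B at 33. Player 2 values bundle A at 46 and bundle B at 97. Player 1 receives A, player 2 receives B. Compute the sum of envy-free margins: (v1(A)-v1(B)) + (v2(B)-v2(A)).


Step 1: Player 1's margin = v1(A) - v1(B) = 71 - 33 = 38
Step 2: Player 2's margin = v2(B) - v2(A) = 97 - 46 = 51
Step 3: Total margin = 38 + 51 = 89

89


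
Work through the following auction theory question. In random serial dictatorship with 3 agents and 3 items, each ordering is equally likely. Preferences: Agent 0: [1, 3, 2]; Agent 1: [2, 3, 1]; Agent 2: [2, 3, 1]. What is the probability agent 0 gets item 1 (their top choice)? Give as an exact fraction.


Step 1: Agent 0 wants item 1
Step 2: There are 6 possible orderings of agents
Step 3: In 6 orderings, agent 0 gets item 1
Step 4: Probability = 6/6 = 1

1


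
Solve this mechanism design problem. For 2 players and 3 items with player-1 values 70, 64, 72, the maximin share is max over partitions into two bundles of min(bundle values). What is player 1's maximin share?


Step 1: Item values = 70, 64, 72
Step 2: Enumerate all 2-bundle partitions and take the smaller bundle:
  Partition 1: {70} vs {64,72} -> bundles 70, 136; min = 70
  Partition 2: {64} vs {70,72} -> bundles 64, 142; min = 64
  Partition 3: {72} vs {70,64} -> bundles 72, 134; min = 72
Step 3: MMS = max(70, 64, 72) = 72

72


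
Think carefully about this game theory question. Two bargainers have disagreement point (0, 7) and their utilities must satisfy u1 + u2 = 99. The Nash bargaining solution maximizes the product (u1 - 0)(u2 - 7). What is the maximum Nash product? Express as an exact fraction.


Step 1: The Nash solution splits surplus symmetrically above the disagreement point
Step 2: u1 = (total + d1 - d2)/2 = (99 + 0 - 7)/2 = 46
Step 3: u2 = (total - d1 + d2)/2 = (99 - 0 + 7)/2 = 53
Step 4: Nash product = (46 - 0) * (53 - 7)
Step 5: = 46 * 46 = 2116

2116


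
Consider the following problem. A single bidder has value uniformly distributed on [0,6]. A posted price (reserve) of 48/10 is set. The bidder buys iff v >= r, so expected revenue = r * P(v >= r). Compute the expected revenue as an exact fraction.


Step 1: Posted price r = 24/5, value support [0,6]
Step 2: P(v >= r) = (6 - 24/5)/6 = 1/5
Step 3: Expected revenue = r * P(v >= r) = 24/5 * 1/5
Step 4: Revenue = 24/25

24/25


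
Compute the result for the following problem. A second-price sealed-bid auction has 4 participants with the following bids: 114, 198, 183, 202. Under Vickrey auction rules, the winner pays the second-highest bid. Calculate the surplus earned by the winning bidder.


Step 1: Sort bids in descending order: 202, 198, 183, 114
Step 2: The winning bid is the highest: 202
Step 3: The payment equals the second-highest bid: 198
Step 4: Surplus = winner's bid - payment = 202 - 198 = 4

4


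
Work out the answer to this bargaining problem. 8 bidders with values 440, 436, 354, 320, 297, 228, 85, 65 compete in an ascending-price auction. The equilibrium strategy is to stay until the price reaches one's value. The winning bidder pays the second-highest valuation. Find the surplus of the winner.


Step 1: Identify the highest value: 440
Step 2: Identify the second-highest value: 436
Step 3: The final price = second-highest value = 436
Step 4: Surplus = 440 - 436 = 4

4


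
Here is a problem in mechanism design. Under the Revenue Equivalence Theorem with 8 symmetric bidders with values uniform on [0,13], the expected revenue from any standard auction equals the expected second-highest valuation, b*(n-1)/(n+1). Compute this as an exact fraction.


Step 1: By Revenue Equivalence, expected revenue = b*(n-1)/(n+1)
Step 2: Substituting n = 8, b = 13
Step 3: Revenue = 13*(8-1)/(8+1) = 13*7/9
Step 4: Revenue = 91/9

91/9


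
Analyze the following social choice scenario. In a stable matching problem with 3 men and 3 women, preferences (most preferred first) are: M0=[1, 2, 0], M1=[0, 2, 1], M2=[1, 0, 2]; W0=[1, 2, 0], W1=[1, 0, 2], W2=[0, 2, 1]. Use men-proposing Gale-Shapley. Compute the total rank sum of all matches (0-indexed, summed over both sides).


Step 1: Run Gale-Shapley (men propose, women hold best offer):
  M0 proposes to W1; she accepts
  M1 proposes to W0; she accepts
  M2 proposes to W1; rejected
  M2 proposes to W0; rejected
  M2 proposes to W2; she accepts
Step 2: Final matching: W0-M1, W1-M0, W2-M2
Step 3: 0-indexed ranks (man's rank of his match, then woman's): 0 + 0 + 0 + 1 + 2 + 1
Step 4: Total rank sum = 4

4


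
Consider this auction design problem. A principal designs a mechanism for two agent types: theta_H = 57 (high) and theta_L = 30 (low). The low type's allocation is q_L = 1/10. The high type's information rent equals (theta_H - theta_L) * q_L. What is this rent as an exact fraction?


Step 1: theta_H - theta_L = 57 - 30 = 27
Step 2: Information rent = (theta_H - theta_L) * q_L
Step 3: = 27 * 1/10
Step 4: = 27/10

27/10


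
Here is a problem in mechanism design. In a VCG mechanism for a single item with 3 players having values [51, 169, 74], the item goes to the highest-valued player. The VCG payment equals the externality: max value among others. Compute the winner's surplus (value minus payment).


Step 1: The winner is the agent with the highest value: agent 1 with value 169
Step 2: Values of other agents: [51, 74]
Step 3: VCG payment = max of others' values = 74
Step 4: Surplus = 169 - 74 = 95

95


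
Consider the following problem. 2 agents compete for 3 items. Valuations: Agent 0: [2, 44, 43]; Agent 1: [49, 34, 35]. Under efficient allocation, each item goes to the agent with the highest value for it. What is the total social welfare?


Step 1: For each item, find the maximum value among all agents.
Step 2: Item 0 -> Agent 1 (value 49)
Step 3: Item 1 -> Agent 0 (value 44)
Step 4: Item 2 -> Agent 0 (value 43)
Step 5: Total welfare = 49 + 44 + 43 = 136

136


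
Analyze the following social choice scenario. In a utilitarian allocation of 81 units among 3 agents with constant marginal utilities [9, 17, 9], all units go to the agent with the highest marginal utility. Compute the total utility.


Step 1: The marginal utilities are [9, 17, 9]
Step 2: The highest marginal utility is 17
Step 3: All 81 units go to that agent
Step 4: Total utility = 17 * 81 = 1377

1377


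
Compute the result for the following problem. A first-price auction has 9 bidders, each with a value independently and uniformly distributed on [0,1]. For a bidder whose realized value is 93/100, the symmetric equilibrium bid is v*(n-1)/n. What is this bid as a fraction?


Step 1: The symmetric BNE bidding function is b(v) = v * (n-1) / n
Step 2: Substitute v = 93/100 and n = 9
Step 3: b = 93/100 * 8/9
Step 4: b = 62/75

62/75


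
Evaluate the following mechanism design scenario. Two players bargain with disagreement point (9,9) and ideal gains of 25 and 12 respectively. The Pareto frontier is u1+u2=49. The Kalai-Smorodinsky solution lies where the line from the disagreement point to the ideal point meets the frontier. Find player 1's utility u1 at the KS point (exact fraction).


Step 1: At the KS point, (u1-d1)/r1 = (u2-d2)/r2 = t and u1+u2 = 49
Step 2: u1 = d1 + r1*t and u2 = d2 + r2*t, so (d1 + r1*t) + (d2 + r2*t) = 49
Step 3: t = (49 - 9 - 9)/(25 + 12) = 31/37
Step 4: u1 = d1 + r1*t = 9 + 25 * 31/37 = 1108/37
Step 5: (Check: u2 = d2 + r2*t = 705/37; u1+u2 = 1108/37 + 705/37 = 49, on the frontier.)

1108/37


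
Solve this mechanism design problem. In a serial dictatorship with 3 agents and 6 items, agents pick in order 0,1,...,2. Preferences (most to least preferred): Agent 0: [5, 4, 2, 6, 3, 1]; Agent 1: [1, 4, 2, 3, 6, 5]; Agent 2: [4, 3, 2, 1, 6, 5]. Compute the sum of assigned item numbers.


Step 1: Agent 0 picks item 5
Step 2: Agent 1 picks item 1
Step 3: Agent 2 picks item 4
Step 4: Sum = 5 + 1 + 4 = 10

10


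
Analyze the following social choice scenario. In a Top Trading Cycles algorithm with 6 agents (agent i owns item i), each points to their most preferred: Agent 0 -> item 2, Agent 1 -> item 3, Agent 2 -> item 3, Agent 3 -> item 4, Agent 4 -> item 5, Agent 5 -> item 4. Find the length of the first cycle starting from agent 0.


Step 1: Trace the pointer graph from agent 0: 0 -> 2 -> 3 -> 4 -> 5 -> 4
Step 2: A cycle is detected when we revisit agent 4
Step 3: The cycle is: 4 -> 5 -> 4
Step 4: Cycle length = 2

2


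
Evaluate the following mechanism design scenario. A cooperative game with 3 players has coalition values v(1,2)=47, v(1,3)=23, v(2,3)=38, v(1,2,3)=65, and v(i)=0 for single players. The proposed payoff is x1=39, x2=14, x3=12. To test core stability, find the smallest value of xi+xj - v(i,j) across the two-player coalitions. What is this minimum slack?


Step 1: Slack for coalition (1,2): x1+x2 - v12 = 53 - 47 = 6
Step 2: Slack for coalition (1,3): x1+x3 - v13 = 51 - 23 = 28
Step 3: Slack for coalition (2,3): x2+x3 - v23 = 26 - 38 = -12
Step 4: Minimum slack = min(6, 28, -12) = -12, attained by (2,3); coalition (2,3) can block (slack < 0), so the allocation is not in the core

-12


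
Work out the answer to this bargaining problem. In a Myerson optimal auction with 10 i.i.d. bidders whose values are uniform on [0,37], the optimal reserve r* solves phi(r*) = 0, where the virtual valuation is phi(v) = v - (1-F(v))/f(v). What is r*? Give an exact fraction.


Step 1: For U[0,37], F(v) = v/37 and f(v) = 1/37
Step 2: phi(v) = v - (1 - v/37)/(1/37) = v - (37 - v) = 2v - 37
Step 3: Set phi(r*) = 0: 2r* - 37 = 0
Step 4: r* = 37/2 (the number of bidders n = 10 does not enter)

37/2


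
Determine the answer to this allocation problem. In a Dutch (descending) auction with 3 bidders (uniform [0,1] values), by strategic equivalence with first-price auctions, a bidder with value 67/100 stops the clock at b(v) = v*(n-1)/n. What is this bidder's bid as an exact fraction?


Step 1: Dutch auctions are strategically equivalent to first-price auctions
Step 2: The equilibrium bid is b(v) = v*(n-1)/n
Step 3: b = 67/100 * 2/3
Step 4: b = 67/150

67/150


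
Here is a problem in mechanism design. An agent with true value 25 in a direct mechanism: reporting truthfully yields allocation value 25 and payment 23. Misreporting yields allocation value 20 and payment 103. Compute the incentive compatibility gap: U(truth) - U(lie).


Step 1: U(truth) = value - payment = 25 - 23 = 2
Step 2: U(lie) = allocation - payment = 20 - 103 = -83
Step 3: IC gap = 2 - (-83) = 85

85


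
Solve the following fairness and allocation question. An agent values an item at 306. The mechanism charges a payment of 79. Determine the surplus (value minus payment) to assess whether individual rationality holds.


Step 1: Surplus = value - payment = 306 - 79 = 227
Step 2: IR is satisfied (surplus >= 0)

227


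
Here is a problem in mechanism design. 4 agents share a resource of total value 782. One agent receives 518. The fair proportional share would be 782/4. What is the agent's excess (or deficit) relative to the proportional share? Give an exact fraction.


Step 1: Proportional share = 782/4 = 391/2
Step 2: Agent's actual allocation = 518
Step 3: Excess = 518 - 391/2 = 645/2

645/2


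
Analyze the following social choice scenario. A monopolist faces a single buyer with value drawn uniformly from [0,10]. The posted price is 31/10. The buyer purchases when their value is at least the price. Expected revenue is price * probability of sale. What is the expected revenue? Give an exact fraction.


Step 1: Posted price r = 31/10, value support [0,10]
Step 2: P(v >= r) = (10 - 31/10)/10 = 69/100
Step 3: Expected revenue = r * P(v >= r) = 31/10 * 69/100
Step 4: Revenue = 2139/1000

2139/1000


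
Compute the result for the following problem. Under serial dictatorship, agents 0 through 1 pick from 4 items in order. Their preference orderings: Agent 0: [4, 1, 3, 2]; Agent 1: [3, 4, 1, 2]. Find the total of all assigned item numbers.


Step 1: Agent 0 picks item 4
Step 2: Agent 1 picks item 3
Step 3: Sum = 4 + 3 = 7

7


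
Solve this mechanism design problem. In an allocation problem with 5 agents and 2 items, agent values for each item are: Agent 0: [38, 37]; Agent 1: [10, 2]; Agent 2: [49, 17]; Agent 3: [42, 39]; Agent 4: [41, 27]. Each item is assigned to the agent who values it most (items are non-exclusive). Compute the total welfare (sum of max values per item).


Step 1: For each item, find the maximum value among all agents.
Step 2: Item 0 -> Agent 2 (value 49)
Step 3: Item 1 -> Agent 3 (value 39)
Step 4: Total welfare = 49 + 39 = 88

88


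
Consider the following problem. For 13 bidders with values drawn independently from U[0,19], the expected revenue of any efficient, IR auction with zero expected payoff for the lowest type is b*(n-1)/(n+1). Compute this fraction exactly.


Step 1: By Revenue Equivalence, expected revenue = b*(n-1)/(n+1)
Step 2: Substituting n = 13, b = 19
Step 3: Revenue = 19*(13-1)/(13+1) = 19*12/14
Step 4: Revenue = 228/14 = 114/7

114/7


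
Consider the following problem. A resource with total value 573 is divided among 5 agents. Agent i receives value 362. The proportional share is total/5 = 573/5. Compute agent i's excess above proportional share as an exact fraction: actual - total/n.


Step 1: Proportional share = 573/5
Step 2: Agent's actual allocation = 362
Step 3: Excess = 362 - 573/5 = 1237/5

1237/5


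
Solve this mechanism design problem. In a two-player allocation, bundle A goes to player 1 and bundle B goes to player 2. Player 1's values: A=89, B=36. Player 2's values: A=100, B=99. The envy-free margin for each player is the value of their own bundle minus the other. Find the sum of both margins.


Step 1: Player 1's margin = v1(A) - v1(B) = 89 - 36 = 53
Step 2: Player 2's margin = v2(B) - v2(A) = 99 - 100 = -1
Step 3: Total margin = 53 + -1 = 52

52


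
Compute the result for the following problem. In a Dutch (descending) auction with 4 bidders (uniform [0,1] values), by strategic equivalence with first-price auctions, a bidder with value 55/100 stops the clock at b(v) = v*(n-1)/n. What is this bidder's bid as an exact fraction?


Step 1: Dutch auctions are strategically equivalent to first-price auctions
Step 2: The equilibrium bid is b(v) = v*(n-1)/n
Step 3: b = 11/20 * 3/4
Step 4: b = 33/80

33/80


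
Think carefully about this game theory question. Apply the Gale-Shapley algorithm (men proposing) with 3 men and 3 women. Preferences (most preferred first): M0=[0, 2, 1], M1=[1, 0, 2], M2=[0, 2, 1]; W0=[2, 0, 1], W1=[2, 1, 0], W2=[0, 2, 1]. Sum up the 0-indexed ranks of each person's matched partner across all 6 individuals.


Step 1: Run Gale-Shapley (men propose, women hold best offer):
  M0 proposes to W0; she accepts
  M1 proposes to W1; she accepts
  M2 proposes to W0; she switches from M0
  M0 proposes to W2; she accepts
Step 2: Final matching: W0-M2, W1-M1, W2-M0
Step 3: 0-indexed ranks (man's rank of his match, then woman's): 0 + 0 + 0 + 1 + 1 + 0
Step 4: Total rank sum = 2

2


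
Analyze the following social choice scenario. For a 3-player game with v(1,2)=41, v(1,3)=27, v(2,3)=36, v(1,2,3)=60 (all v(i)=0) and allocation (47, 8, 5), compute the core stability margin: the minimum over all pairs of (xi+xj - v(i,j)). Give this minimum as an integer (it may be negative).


Step 1: Slack for coalition (1,2): x1+x2 - v12 = 55 - 41 = 14
Step 2: Slack for coalition (1,3): x1+x3 - v13 = 52 - 27 = 25
Step 3: Slack for coalition (2,3): x2+x3 - v23 = 13 - 36 = -23
Step 4: Minimum slack = min(14, 25, -23) = -23, attained by (2,3); coalition (2,3) can block (slack < 0), so the allocation is not in the core

-23


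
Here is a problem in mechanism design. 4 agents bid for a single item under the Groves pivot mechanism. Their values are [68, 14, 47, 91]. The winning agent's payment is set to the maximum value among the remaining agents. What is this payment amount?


Step 1: The efficient winner is agent 3 with value 91
Step 2: Other agents' values: [68, 14, 47]
Step 3: Pivot payment = max(others) = 68
Step 4: The winner pays 68

68


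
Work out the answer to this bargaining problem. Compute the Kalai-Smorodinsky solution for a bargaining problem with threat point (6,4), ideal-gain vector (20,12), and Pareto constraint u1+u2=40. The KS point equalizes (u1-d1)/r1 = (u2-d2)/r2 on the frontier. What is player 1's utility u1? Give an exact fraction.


Step 1: At the KS point, (u1-d1)/r1 = (u2-d2)/r2 = t and u1+u2 = 40
Step 2: u1 = d1 + r1*t and u2 = d2 + r2*t, so (d1 + r1*t) + (d2 + r2*t) = 40
Step 3: t = (40 - 6 - 4)/(20 + 12) = 30/32 = 15/16
Step 4: u1 = d1 + r1*t = 6 + 20 * 15/16 = 99/4
Step 5: (Check: u2 = d2 + r2*t = 61/4; u1+u2 = 99/4 + 61/4 = 40, on the frontier.)

99/4


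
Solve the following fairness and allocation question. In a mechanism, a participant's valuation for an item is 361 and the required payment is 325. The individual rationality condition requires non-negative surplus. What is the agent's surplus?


Step 1: Surplus = value - payment = 361 - 325 = 36
Step 2: IR is satisfied (surplus >= 0)

36


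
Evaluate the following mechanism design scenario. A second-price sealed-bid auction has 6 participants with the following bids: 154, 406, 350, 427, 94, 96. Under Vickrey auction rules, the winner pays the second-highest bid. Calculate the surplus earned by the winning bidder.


Step 1: Sort bids in descending order: 427, 406, 350, 154, 96, 94
Step 2: The winning bid is the highest: 427
Step 3: The payment equals the second-highest bid: 406
Step 4: Surplus = winner's bid - payment = 427 - 406 = 21

21


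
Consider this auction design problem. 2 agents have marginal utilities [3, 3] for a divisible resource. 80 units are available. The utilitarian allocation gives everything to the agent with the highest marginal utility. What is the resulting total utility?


Step 1: The marginal utilities are [3, 3]
Step 2: The highest marginal utility is 3
Step 3: All 80 units go to that agent
Step 4: Total utility = 3 * 80 = 240

240


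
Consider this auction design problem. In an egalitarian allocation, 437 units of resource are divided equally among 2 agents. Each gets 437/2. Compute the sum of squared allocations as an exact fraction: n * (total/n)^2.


Step 1: Each agent's share = 437/2
Step 2: Square of each share = (437/2)^2 = 190969/4
Step 3: Sum of squares = 2 * 190969/4 = 190969/2

190969/2


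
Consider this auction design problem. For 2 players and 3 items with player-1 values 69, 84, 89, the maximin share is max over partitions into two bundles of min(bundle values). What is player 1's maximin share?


Step 1: Item values = 69, 84, 89
Step 2: Enumerate all 2-bundle partitions and take the smaller bundle:
  Partition 1: {69} vs {84,89} -> bundles 69, 173; min = 69
  Partition 2: {84} vs {69,89} -> bundles 84, 158; min = 84
  Partition 3: {89} vs {69,84} -> bundles 89, 153; min = 89
Step 3: MMS = max(69, 84, 89) = 89

89
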